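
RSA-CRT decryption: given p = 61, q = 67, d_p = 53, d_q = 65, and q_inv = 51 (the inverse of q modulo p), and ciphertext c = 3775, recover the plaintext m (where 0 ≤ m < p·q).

3921

m₁ = c^(d_p) mod p: c ≡ 54 (mod 61), and 54^53 mod 61 = 17.
m₂ = c^(d_q) mod q: c ≡ 23 (mod 67), and 23^65 mod 67 = 35.
h = q_inv·(m₁ − m₂) mod p = 51·(17 − 35) mod 61 = 58.
m = m₂ + h·q = 35 + 58·67 = 3921.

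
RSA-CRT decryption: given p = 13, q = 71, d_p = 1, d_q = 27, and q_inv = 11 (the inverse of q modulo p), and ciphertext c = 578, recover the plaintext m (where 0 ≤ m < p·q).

240

m₁ = c^(d_p) mod p: c ≡ 6 (mod 13), and 6^1 mod 13 = 6.
m₂ = c^(d_q) mod q: c ≡ 10 (mod 71), and 10^27 mod 71 = 27.
h = q_inv·(m₁ − m₂) mod p = 11·(6 − 27) mod 13 = 3.
m = m₂ + h·q = 27 + 3·71 = 240.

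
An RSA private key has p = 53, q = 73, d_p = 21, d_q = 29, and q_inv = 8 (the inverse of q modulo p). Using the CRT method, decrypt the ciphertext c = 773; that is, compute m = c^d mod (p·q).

1116

m₁ = c^(d_p) mod p: c ≡ 31 (mod 53), and 31^21 mod 53 = 3.
m₂ = c^(d_q) mod q: c ≡ 43 (mod 73), and 43^29 mod 73 = 21.
h = q_inv·(m₁ − m₂) mod p = 8·(3 − 21) mod 53 = 15.
m = m₂ + h·q = 21 + 15·73 = 1116.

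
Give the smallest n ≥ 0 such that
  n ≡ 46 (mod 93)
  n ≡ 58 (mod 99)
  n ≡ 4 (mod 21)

gcd(93, 99) = 3 and 3 | (58 − 46), so the pair is consistent; merging gives n ≡ 2929 (mod 3069), where 3069 = lcm(93, 99).
gcd(3069, 21) = 3 and 3 | (4 − 2929), so the pair is consistent; merging gives n ≡ 18274 (mod 21483), where 21483 = lcm(3069, 21).
The solution is unique modulo lcm(93, 99, 21) = 21483.

18274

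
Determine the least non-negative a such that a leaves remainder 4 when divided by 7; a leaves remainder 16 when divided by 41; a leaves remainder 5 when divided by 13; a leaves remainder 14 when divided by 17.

12849

The moduli are pairwise coprime; N = 7·41·13·17 = 63427.
N/7 = 9061; 9061 ≡ 3 (mod 7); 3·5 ≡ 1, so inverse 5.
N/41 = 1547; 1547 ≡ 30 (mod 41); 30·26 ≡ 1, so inverse 26.
N/13 = 4879; 4879 ≡ 4 (mod 13); 4·10 ≡ 1, so inverse 10.
N/17 = 3731; 3731 ≡ 8 (mod 17); 8·15 ≡ 1, so inverse 15.
a ≡ 4·9061·5 + 16·1547·26 + 5·4879·10 + 14·3731·15 = 1852232.
1852232 mod 63427 = 12849.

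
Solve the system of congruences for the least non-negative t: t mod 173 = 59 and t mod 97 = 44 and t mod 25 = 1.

The moduli are pairwise coprime; N = 173·97·25 = 419525.
N/173 = 2425; 2425 ≡ 3 (mod 173); 3·58 ≡ 1, so inverse 58.
N/97 = 4325; 4325 ≡ 57 (mod 97); 57·80 ≡ 1, so inverse 80.
N/25 = 16781; 16781 ≡ 6 (mod 25); 6·21 ≡ 1, so inverse 21.
t ≡ 59·2425·58 + 44·4325·80 + 1·16781·21 = 23874751.
23874751 mod 419525 = 381351.

381351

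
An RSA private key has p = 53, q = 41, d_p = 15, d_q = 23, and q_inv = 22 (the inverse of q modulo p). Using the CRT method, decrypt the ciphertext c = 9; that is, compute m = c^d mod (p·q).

237

m₁ = c^(d_p) mod p: c ≡ 9 (mod 53), and 9^15 mod 53 = 25.
m₂ = c^(d_q) mod q: c ≡ 9 (mod 41), and 9^23 mod 41 = 32.
h = q_inv·(m₁ − m₂) mod p = 22·(25 − 32) mod 53 = 5.
m = m₂ + h·q = 32 + 5·41 = 237.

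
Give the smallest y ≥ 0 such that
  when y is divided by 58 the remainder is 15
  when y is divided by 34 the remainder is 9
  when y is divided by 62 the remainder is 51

12079

gcd(58, 34) = 2 and 2 | (9 − 15), so the pair is consistent; merging gives y ≡ 247 (mod 986), where 986 = lcm(58, 34).
gcd(986, 62) = 2 and 2 | (51 − 247), so the pair is consistent; merging gives y ≡ 12079 (mod 30566), where 30566 = lcm(986, 62).
The solution is unique modulo lcm(58, 34, 62) = 30566.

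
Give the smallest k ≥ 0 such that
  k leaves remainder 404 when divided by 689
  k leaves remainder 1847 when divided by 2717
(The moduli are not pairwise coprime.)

102376

Combine the congruences pairwise.
gcd(689, 2717) = 13 and 13 | (1847 − 404), so the pair is consistent; merging gives k ≡ 102376 (mod 144001), where 144001 = lcm(689, 2717).
The solution is unique modulo lcm(689, 2717) = 144001.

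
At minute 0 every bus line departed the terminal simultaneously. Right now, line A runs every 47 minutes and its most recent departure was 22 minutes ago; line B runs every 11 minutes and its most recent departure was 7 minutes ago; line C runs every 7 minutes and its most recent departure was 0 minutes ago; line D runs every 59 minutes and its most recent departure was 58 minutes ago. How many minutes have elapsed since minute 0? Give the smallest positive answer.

Combine the congruences pairwise.
From t ≡ 22 (mod 47) write t = 22 + 47s. Substituting into t ≡ 7 (mod 11) gives 47s ≡ 7 (mod 11), and since 3⁻¹ ≡ 4 (mod 11), s ≡ 6. Hence t ≡ 22 + 47·6 = 304 (mod 517).
From t ≡ 304 (mod 517) write t = 304 + 517s. Substituting into t ≡ 0 (mod 7) gives 517s ≡ 4 (mod 7), and since 6⁻¹ ≡ 6 (mod 7), s ≡ 3. Hence t ≡ 304 + 517·3 = 1855 (mod 3619).
From t ≡ 1855 (mod 3619) write t = 1855 + 3619s. Substituting into t ≡ 58 (mod 59) gives 3619s ≡ 32 (mod 59), and since 20⁻¹ ≡ 3 (mod 59), s ≡ 37. Hence t ≡ 1855 + 3619·37 = 135758 (mod 213521).

135758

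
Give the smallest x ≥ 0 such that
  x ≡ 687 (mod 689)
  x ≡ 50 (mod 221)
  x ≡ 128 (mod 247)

gcd(689, 221) = 13 and 13 | (50 − 687), so the pair is consistent; merging gives x ≡ 1376 (mod 11713), where 11713 = lcm(689, 221).
gcd(11713, 247) = 13 and 13 | (128 − 1376), so the pair is consistent; merging gives x ≡ 83367 (mod 222547), where 222547 = lcm(11713, 247).
The solution is unique modulo lcm(689, 221, 247) = 222547.

83367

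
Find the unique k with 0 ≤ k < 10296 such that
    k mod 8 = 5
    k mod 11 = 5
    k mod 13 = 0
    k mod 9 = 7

From k ≡ 5 (mod 8) write k = 5 + 8t. Substituting into k ≡ 5 (mod 11) gives 8t ≡ 0 (mod 11), and since 8⁻¹ ≡ 7 (mod 11), t ≡ 0. Hence k ≡ 5 + 8·0 = 5 (mod 88).
From k ≡ 5 (mod 88) write k = 5 + 88t. Substituting into k ≡ 0 (mod 13) gives 88t ≡ 8 (mod 13), and since 10⁻¹ ≡ 4 (mod 13), t ≡ 6. Hence k ≡ 5 + 88·6 = 533 (mod 1144).
From k ≡ 533 (mod 1144) write k = 533 + 1144t. Substituting into k ≡ 7 (mod 9) gives 1144t ≡ 5 (mod 9), and since 1⁻¹ ≡ 1 (mod 9), t ≡ 5. Hence k ≡ 533 + 1144·5 = 6253 (mod 10296).

6253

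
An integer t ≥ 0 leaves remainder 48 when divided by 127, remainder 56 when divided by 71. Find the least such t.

From t ≡ 48 (mod 127) write t = 48 + 127s. Substituting into t ≡ 56 (mod 71) gives 127s ≡ 8 (mod 71), and since 56⁻¹ ≡ 52 (mod 71), s ≡ 61. Hence t ≡ 48 + 127·61 = 7795 (mod 9017).

7795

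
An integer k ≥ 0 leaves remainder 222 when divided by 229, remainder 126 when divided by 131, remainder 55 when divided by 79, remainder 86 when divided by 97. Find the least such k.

Combine the congruences pairwise.
From k ≡ 222 (mod 229) write k = 222 + 229t. Substituting into k ≡ 126 (mod 131) gives 229t ≡ 35 (mod 131), and since 98⁻¹ ≡ 127 (mod 131), t ≡ 122. Hence k ≡ 222 + 229·122 = 28160 (mod 29999).
From k ≡ 28160 (mod 29999) write k = 28160 + 29999t. Substituting into k ≡ 55 (mod 79) gives 29999t ≡ 19 (mod 79), and since 58⁻¹ ≡ 15 (mod 79), t ≡ 48. Hence k ≡ 28160 + 29999·48 = 1468112 (mod 2369921).
From k ≡ 1468112 (mod 2369921) write k = 1468112 + 2369921t. Substituting into k ≡ 86 (mod 97) gives 2369921t ≡ 69 (mod 97), and since 17⁻¹ ≡ 40 (mod 97), t ≡ 44. Hence k ≡ 1468112 + 2369921·44 = 105744636 (mod 229882337).

105744636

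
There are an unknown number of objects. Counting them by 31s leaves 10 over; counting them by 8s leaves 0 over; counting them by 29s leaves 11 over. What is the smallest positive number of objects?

The moduli are pairwise coprime; M = 31·8·29 = 7192.
M/31 = 232; 232 ≡ 15 (mod 31); 15·29 ≡ 1, so inverse 29.
M/8 = 899; 899 ≡ 3 (mod 8); 3·3 ≡ 1, so inverse 3.
M/29 = 248; 248 ≡ 16 (mod 29); 16·20 ≡ 1, so inverse 20.
N ≡ 10·232·29 + 0·899·3 + 11·248·20 = 121840.
121840 mod 7192 = 6768.

6768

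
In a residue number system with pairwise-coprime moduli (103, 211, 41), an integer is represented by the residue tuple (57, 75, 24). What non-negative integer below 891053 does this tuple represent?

677385

The moduli are pairwise coprime; N = 103·211·41 = 891053.
N/103 = 8651; 8651 ≡ 102 (mod 103); 102·102 ≡ 1, so inverse 102.
N/211 = 4223; 4223 ≡ 3 (mod 211); 3·141 ≡ 1, so inverse 141.
N/41 = 21733; 21733 ≡ 3 (mod 41); 3·14 ≡ 1, so inverse 14.
x ≡ 57·8651·102 + 75·4223·141 + 24·21733·14 = 102257427.
102257427 mod 891053 = 677385.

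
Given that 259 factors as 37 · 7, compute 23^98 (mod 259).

11

Mod 37: 23 ≡ 23; by Fermat, exponent reduces to 98 mod 36 = 26; 23^26 ≡ 11 (mod 37).
Mod 7: 23 ≡ 2; by Fermat, exponent reduces to 98 mod 6 = 2; 2^2 ≡ 4 (mod 7).
Combine by CRT: x ≡ 11 (mod 37), x ≡ 4 (mod 7) ⇒ x ≡ 11 (mod 259).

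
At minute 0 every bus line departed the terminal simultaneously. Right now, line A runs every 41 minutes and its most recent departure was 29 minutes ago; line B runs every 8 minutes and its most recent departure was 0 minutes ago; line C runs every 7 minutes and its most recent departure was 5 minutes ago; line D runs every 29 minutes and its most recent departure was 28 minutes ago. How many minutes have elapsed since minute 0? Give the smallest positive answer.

23112

From t ≡ 29 (mod 41) write t = 29 + 41s. Substituting into t ≡ 0 (mod 8) gives 41s ≡ 3 (mod 8), and since 1⁻¹ ≡ 1 (mod 8), s ≡ 3. Hence t ≡ 29 + 41·3 = 152 (mod 328).
From t ≡ 152 (mod 328) write t = 152 + 328s. Substituting into t ≡ 5 (mod 7) gives 328s ≡ 0 (mod 7), and since 6⁻¹ ≡ 6 (mod 7), s ≡ 0. Hence t ≡ 152 + 328·0 = 152 (mod 2296).
From t ≡ 152 (mod 2296) write t = 152 + 2296s. Substituting into t ≡ 28 (mod 29) gives 2296s ≡ 21 (mod 29), and since 5⁻¹ ≡ 6 (mod 29), s ≡ 10. Hence t ≡ 152 + 2296·10 = 23112 (mod 66584).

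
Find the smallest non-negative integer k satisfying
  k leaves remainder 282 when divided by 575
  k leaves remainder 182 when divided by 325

gcd(575, 325) = 25 and 25 | (182 − 282), so the pair is consistent; merging gives k ≡ 6032 (mod 7475), where 7475 = lcm(575, 325).
The solution is unique modulo lcm(575, 325) = 7475.

6032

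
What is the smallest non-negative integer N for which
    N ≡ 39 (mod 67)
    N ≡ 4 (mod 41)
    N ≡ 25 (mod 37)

42316

The moduli are pairwise coprime; M = 67·41·37 = 101639.
M/67 = 1517; 1517 ≡ 43 (mod 67); 43·53 ≡ 1, so inverse 53.
M/41 = 2479; 2479 ≡ 19 (mod 41); 19·13 ≡ 1, so inverse 13.
M/37 = 2747; 2747 ≡ 9 (mod 37); 9·33 ≡ 1, so inverse 33.
N ≡ 39·1517·53 + 4·2479·13 + 25·2747·33 = 5530822.
5530822 mod 101639 = 42316.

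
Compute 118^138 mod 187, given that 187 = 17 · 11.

Mod 17: 118 ≡ 16; by Fermat, exponent reduces to 138 mod 16 = 10; 16^10 ≡ 1 (mod 17).
Mod 11: 118 ≡ 8; by Fermat, exponent reduces to 138 mod 10 = 8; 8^8 ≡ 5 (mod 11).
Combine by CRT: x ≡ 1 (mod 17), x ≡ 5 (mod 11) ⇒ x ≡ 137 (mod 187).

137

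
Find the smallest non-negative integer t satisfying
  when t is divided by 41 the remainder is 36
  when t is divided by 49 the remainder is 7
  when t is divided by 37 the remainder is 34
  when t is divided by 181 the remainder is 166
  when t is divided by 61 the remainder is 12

The moduli are pairwise coprime; N = 41·49·37·181·61 = 820710653.
N/41 = 20017333; 20017333 ≡ 26 (mod 41); 26·30 ≡ 1, so inverse 30.
N/49 = 16749197; 16749197 ≡ 17 (mod 49); 17·26 ≡ 1, so inverse 26.
N/37 = 22181369; 22181369 ≡ 17 (mod 37); 17·24 ≡ 1, so inverse 24.
N/181 = 4534313; 4534313 ≡ 82 (mod 181); 82·117 ≡ 1, so inverse 117.
N/61 = 13454273; 13454273 ≡ 52 (mod 61); 52·27 ≡ 1, so inverse 27.
t ≡ 36·20017333·30 + 7·16749197·26 + 34·22181369·24 + 166·4534313·117 + 12·13454273·27 = 135191682136.
135191682136 mod 820710653 = 595135044.

595135044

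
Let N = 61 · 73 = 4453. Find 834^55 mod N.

Mod 61: 834 ≡ 41; 41^55 ≡ 60 (mod 61).
Mod 73: 834 ≡ 31; 31^55 ≡ 34 (mod 73).
Combine by CRT: x ≡ 60 (mod 61), x ≡ 34 (mod 73) ⇒ x ≡ 3903 (mod 4453).

3903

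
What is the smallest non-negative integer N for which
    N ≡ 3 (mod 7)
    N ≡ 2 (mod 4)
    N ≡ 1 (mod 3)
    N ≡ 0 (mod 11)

682

The moduli are pairwise coprime; M = 7·4·3·11 = 924.
M/7 = 132; 132 ≡ 6 (mod 7); 6·6 ≡ 1, so inverse 6.
M/4 = 231; 231 ≡ 3 (mod 4); 3·3 ≡ 1, so inverse 3.
M/3 = 308; 308 ≡ 2 (mod 3); 2·2 ≡ 1, so inverse 2.
M/11 = 84; 84 ≡ 7 (mod 11); 7·8 ≡ 1, so inverse 8.
N ≡ 3·132·6 + 2·231·3 + 1·308·2 + 0·84·8 = 4378.
4378 mod 924 = 682.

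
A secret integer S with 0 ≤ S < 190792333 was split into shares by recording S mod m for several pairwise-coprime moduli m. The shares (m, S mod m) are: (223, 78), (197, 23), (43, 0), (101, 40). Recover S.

6712601

The moduli are pairwise coprime; N = 223·197·43·101 = 190792333.
N/223 = 855571; 855571 ≡ 143 (mod 223); 143·131 ≡ 1, so inverse 131.
N/197 = 968489; 968489 ≡ 37 (mod 197); 37·16 ≡ 1, so inverse 16.
N/43 = 4437031; 4437031 ≡ 33 (mod 43); 33·30 ≡ 1, so inverse 30.
N/101 = 1889033; 1889033 ≡ 30 (mod 101); 30·64 ≡ 1, so inverse 64.
S ≡ 78·855571·131 + 23·968489·16 + 0·4437031·30 + 40·1889033·64 = 13934552910.
13934552910 mod 190792333 = 6712601.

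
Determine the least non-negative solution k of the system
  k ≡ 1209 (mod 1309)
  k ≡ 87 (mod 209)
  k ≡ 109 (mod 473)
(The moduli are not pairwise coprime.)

14299

Combine the congruences pairwise.
gcd(1309, 209) = 11 and 11 | (87 − 1209), so the pair is consistent; merging gives k ≡ 14299 (mod 24871), where 24871 = lcm(1309, 209).
gcd(24871, 473) = 11 and 11 | (109 − 14299), so the pair is consistent; merging gives k ≡ 14299 (mod 1069453), where 1069453 = lcm(24871, 473).
The solution is unique modulo lcm(1309, 209, 473) = 1069453.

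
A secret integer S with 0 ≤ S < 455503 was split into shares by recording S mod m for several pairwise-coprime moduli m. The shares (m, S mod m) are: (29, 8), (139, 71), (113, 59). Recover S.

The moduli are pairwise coprime; N = 29·139·113 = 455503.
N/29 = 15707; 15707 ≡ 18 (mod 29); 18·21 ≡ 1, so inverse 21.
N/139 = 3277; 3277 ≡ 80 (mod 139); 80·106 ≡ 1, so inverse 106.
N/113 = 4031; 4031 ≡ 76 (mod 113); 76·58 ≡ 1, so inverse 58.
S ≡ 8·15707·21 + 71·3277·106 + 59·4031·58 = 41095560.
41095560 mod 455503 = 100290.

100290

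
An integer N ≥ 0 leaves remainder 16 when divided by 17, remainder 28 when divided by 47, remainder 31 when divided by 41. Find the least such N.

24139

The moduli are pairwise coprime; M = 17·47·41 = 32759.
M/17 = 1927; 1927 ≡ 6 (mod 17); 6·3 ≡ 1, so inverse 3.
M/47 = 697; 697 ≡ 39 (mod 47); 39·41 ≡ 1, so inverse 41.
M/41 = 799; 799 ≡ 20 (mod 41); 20·39 ≡ 1, so inverse 39.
N ≡ 16·1927·3 + 28·697·41 + 31·799·39 = 1858643.
1858643 mod 32759 = 24139.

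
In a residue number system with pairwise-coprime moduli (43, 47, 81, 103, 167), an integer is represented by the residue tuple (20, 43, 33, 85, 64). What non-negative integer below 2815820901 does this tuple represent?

1720744350

The moduli are pairwise coprime; N = 43·47·81·103·167 = 2815820901.
N/43 = 65484207; 65484207 ≡ 23 (mod 43); 23·15 ≡ 1, so inverse 15.
N/47 = 59911083; 59911083 ≡ 42 (mod 47); 42·28 ≡ 1, so inverse 28.
N/81 = 34763221; 34763221 ≡ 46 (mod 81); 46·37 ≡ 1, so inverse 37.
N/103 = 27338067; 27338067 ≡ 13 (mod 103); 13·8 ≡ 1, so inverse 8.
N/167 = 16861203; 16861203 ≡ 48 (mod 167); 48·87 ≡ 1, so inverse 87.
x ≡ 20·65484207·15 + 43·59911083·28 + 33·34763221·37 + 85·27338067·8 + 64·16861203·87 = 246697162737.
246697162737 mod 2815820901 = 1720744350.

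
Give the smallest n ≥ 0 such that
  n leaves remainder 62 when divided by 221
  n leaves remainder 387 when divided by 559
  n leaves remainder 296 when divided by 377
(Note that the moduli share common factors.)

105479

gcd(221, 559) = 13 and 13 | (387 − 62), so the pair is consistent; merging gives n ≡ 946 (mod 9503), where 9503 = lcm(221, 559).
gcd(9503, 377) = 13 and 13 | (296 − 946), so the pair is consistent; merging gives n ≡ 105479 (mod 275587), where 275587 = lcm(9503, 377).
The solution is unique modulo lcm(221, 559, 377) = 275587.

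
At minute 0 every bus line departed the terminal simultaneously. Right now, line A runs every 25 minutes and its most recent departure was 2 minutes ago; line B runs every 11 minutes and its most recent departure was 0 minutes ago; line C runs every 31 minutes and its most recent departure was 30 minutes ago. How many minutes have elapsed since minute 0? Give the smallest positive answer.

The moduli are pairwise coprime; N = 25·11·31 = 8525.
N/25 = 341; 341 ≡ 16 (mod 25); 16·11 ≡ 1, so inverse 11.
N/11 = 775; 775 ≡ 5 (mod 11); 5·9 ≡ 1, so inverse 9.
N/31 = 275; 275 ≡ 27 (mod 31); 27·23 ≡ 1, so inverse 23.
t ≡ 2·341·11 + 0·775·9 + 30·275·23 = 197252.
197252 mod 8525 = 1177.

1177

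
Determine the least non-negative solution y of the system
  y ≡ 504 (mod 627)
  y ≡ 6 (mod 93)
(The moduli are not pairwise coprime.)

gcd(627, 93) = 3 and 3 | (6 − 504), so the pair is consistent; merging gives y ≡ 8655 (mod 19437), where 19437 = lcm(627, 93).
The solution is unique modulo lcm(627, 93) = 19437.

8655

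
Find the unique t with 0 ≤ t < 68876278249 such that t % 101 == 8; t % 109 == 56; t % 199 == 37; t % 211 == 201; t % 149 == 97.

The moduli are pairwise coprime; N = 101·109·199·211·149 = 68876278249.
N/101 = 681943349; 681943349 ≡ 35 (mod 101); 35·26 ≡ 1, so inverse 26.
N/109 = 631892461; 631892461 ≡ 59 (mod 109); 59·85 ≡ 1, so inverse 85.
N/199 = 346111951; 346111951 ≡ 7 (mod 199); 7·57 ≡ 1, so inverse 57.
N/211 = 326427859; 326427859 ≡ 98 (mod 211); 98·28 ≡ 1, so inverse 28.
N/149 = 462256901; 462256901 ≡ 46 (mod 149); 46·81 ≡ 1, so inverse 81.
t ≡ 8·681943349·26 + 56·631892461·85 + 37·346111951·57 + 201·326427859·28 + 97·462256901·81 = 9348690897220.
9348690897220 mod 68876278249 = 50393333605.

50393333605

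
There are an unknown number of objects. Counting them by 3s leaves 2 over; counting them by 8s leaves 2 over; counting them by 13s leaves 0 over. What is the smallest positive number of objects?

The moduli are pairwise coprime; M = 3·8·13 = 312.
M/3 = 104; 104 ≡ 2 (mod 3); 2·2 ≡ 1, so inverse 2.
M/8 = 39; 39 ≡ 7 (mod 8); 7·7 ≡ 1, so inverse 7.
M/13 = 24; 24 ≡ 11 (mod 13); 11·6 ≡ 1, so inverse 6.
N ≡ 2·104·2 + 2·39·7 + 0·24·6 = 962.
962 mod 312 = 26.

26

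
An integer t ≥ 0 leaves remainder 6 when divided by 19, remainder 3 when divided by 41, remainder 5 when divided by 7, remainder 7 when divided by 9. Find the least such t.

47563

The moduli are pairwise coprime; N = 19·41·7·9 = 49077.
N/19 = 2583; 2583 ≡ 18 (mod 19); 18·18 ≡ 1, so inverse 18.
N/41 = 1197; 1197 ≡ 8 (mod 41); 8·36 ≡ 1, so inverse 36.
N/7 = 7011; 7011 ≡ 4 (mod 7); 4·2 ≡ 1, so inverse 2.
N/9 = 5453; 5453 ≡ 8 (mod 9); 8·8 ≡ 1, so inverse 8.
t ≡ 6·2583·18 + 3·1197·36 + 5·7011·2 + 7·5453·8 = 783718.
783718 mod 49077 = 47563.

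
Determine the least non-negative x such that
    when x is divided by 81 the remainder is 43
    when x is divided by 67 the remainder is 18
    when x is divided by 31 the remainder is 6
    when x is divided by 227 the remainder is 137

29018455

The moduli are pairwise coprime; N = 81·67·31·227 = 38189799.
N/81 = 471479; 471479 ≡ 59 (mod 81); 59·11 ≡ 1, so inverse 11.
N/67 = 569997; 569997 ≡ 28 (mod 67); 28·12 ≡ 1, so inverse 12.
N/31 = 1231929; 1231929 ≡ 20 (mod 31); 20·14 ≡ 1, so inverse 14.
N/227 = 168237; 168237 ≡ 30 (mod 227); 30·53 ≡ 1, so inverse 53.
x ≡ 43·471479·11 + 18·569997·12 + 6·1231929·14 + 137·168237·53 = 1671179812.
1671179812 mod 38189799 = 29018455.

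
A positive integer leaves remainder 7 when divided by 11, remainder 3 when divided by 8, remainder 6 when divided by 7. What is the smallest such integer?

139

The moduli are pairwise coprime; N = 11·8·7 = 616.
N/11 = 56; 56 ≡ 1 (mod 11), inverse 1.
N/8 = 77; 77 ≡ 5 (mod 8); 5·5 ≡ 1, so inverse 5.
N/7 = 88; 88 ≡ 4 (mod 7); 4·2 ≡ 1, so inverse 2.
a ≡ 7·56·1 + 3·77·5 + 6·88·2 = 2603.
2603 mod 616 = 139.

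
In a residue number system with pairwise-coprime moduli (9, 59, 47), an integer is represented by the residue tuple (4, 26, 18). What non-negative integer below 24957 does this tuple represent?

6457

From x ≡ 4 (mod 9) write x = 4 + 9t. Substituting into x ≡ 26 (mod 59) gives 9t ≡ 22 (mod 59), and since 9⁻¹ ≡ 46 (mod 59), t ≡ 9. Hence x ≡ 4 + 9·9 = 85 (mod 531).
From x ≡ 85 (mod 531) write x = 85 + 531t. Substituting into x ≡ 18 (mod 47) gives 531t ≡ 27 (mod 47), and since 14⁻¹ ≡ 37 (mod 47), t ≡ 12. Hence x ≡ 85 + 531·12 = 6457 (mod 24957).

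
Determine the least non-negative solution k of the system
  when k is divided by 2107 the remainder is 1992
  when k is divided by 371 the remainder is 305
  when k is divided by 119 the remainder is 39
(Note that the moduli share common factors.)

gcd(2107, 371) = 7 and 7 | (305 − 1992), so the pair is consistent; merging gives k ≡ 77844 (mod 111671), where 111671 = lcm(2107, 371).
gcd(111671, 119) = 7 and 7 | (39 − 77844), so the pair is consistent; merging gives k ≡ 1752909 (mod 1898407), where 1898407 = lcm(111671, 119).
The solution is unique modulo lcm(2107, 371, 119) = 1898407.

1752909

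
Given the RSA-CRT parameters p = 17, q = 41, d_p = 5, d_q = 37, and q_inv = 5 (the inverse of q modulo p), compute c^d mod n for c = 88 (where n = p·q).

m₁ = c^(d_p) mod p: c ≡ 3 (mod 17), and 3^5 mod 17 = 5.
m₂ = c^(d_q) mod q: c ≡ 6 (mod 41), and 6^37 mod 41 = 15.
h = q_inv·(m₁ − m₂) mod p = 5·(5 − 15) mod 17 = 1.
m = m₂ + h·q = 15 + 1·41 = 56.

56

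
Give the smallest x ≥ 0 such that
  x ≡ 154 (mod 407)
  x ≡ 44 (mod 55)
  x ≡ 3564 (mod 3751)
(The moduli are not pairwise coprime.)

378664

gcd(407, 55) = 11 and 11 | (44 − 154), so the pair is consistent; merging gives x ≡ 154 (mod 2035), where 2035 = lcm(407, 55).
gcd(2035, 3751) = 11 and 11 | (3564 − 154), so the pair is consistent; merging gives x ≡ 378664 (mod 693935), where 693935 = lcm(2035, 3751).
The solution is unique modulo lcm(407, 55, 3751) = 693935.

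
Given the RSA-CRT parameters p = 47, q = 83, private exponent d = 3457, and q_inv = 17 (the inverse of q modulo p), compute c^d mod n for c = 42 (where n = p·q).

2480

d_p = d mod (p−1) = 3457 mod 46 = 7; d_q = d mod (q−1) = 13.
m₁ = c^(d_p) mod p: c ≡ 42 (mod 47), and 42^7 mod 47 = 36.
m₂ = c^(d_q) mod q: c ≡ 42 (mod 83), and 42^13 mod 83 = 73.
h = q_inv·(m₁ − m₂) mod p = 17·(36 − 73) mod 47 = 29.
m = m₂ + h·q = 73 + 29·83 = 2480.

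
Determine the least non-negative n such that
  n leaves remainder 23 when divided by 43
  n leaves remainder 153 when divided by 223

3721

From n ≡ 23 (mod 43) write n = 23 + 43t. Substituting into n ≡ 153 (mod 223) gives 43t ≡ 130 (mod 223), and since 43⁻¹ ≡ 83 (mod 223), t ≡ 86. Hence n ≡ 23 + 43·86 = 3721 (mod 9589).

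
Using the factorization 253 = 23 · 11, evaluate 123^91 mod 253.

167

Mod 23: 123 ≡ 8; by Fermat, exponent reduces to 91 mod 22 = 3; 8^3 ≡ 6 (mod 23).
Mod 11: 123 ≡ 2; by Fermat, exponent reduces to 91 mod 10 = 1; 2^1 ≡ 2 (mod 11).
Combine by CRT: x ≡ 6 (mod 23), x ≡ 2 (mod 11) ⇒ x ≡ 167 (mod 253).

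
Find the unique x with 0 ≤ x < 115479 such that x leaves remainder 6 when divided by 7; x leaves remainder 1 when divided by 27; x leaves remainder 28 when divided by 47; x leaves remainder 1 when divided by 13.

92665

The moduli are pairwise coprime; N = 7·27·47·13 = 115479.
N/7 = 16497; 16497 ≡ 5 (mod 7); 5·3 ≡ 1, so inverse 3.
N/27 = 4277; 4277 ≡ 11 (mod 27); 11·5 ≡ 1, so inverse 5.
N/47 = 2457; 2457 ≡ 13 (mod 47); 13·29 ≡ 1, so inverse 29.
N/13 = 8883; 8883 ≡ 4 (mod 13); 4·10 ≡ 1, so inverse 10.
x ≡ 6·16497·3 + 1·4277·5 + 28·2457·29 + 1·8883·10 = 2402245.
2402245 mod 115479 = 92665.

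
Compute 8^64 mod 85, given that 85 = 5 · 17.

1

Mod 5: 8 ≡ 3; since 4 | 64, by Fermat 3^64 ≡ 1 (mod 5).
Mod 17: 8 ≡ 8; since 16 | 64, by Fermat 8^64 ≡ 1 (mod 17).
Combine by CRT: x ≡ 1 (mod 5), x ≡ 1 (mod 17) ⇒ x ≡ 1 (mod 85).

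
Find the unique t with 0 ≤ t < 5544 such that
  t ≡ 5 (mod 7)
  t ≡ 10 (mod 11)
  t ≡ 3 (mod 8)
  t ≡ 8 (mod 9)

1979

From t ≡ 5 (mod 7) write t = 5 + 7s. Substituting into t ≡ 10 (mod 11) gives 7s ≡ 5 (mod 11), and since 7⁻¹ ≡ 8 (mod 11), s ≡ 7. Hence t ≡ 5 + 7·7 = 54 (mod 77).
From t ≡ 54 (mod 77) write t = 54 + 77s. Substituting into t ≡ 3 (mod 8) gives 77s ≡ 5 (mod 8), and since 5⁻¹ ≡ 5 (mod 8), s ≡ 1. Hence t ≡ 54 + 77·1 = 131 (mod 616).
From t ≡ 131 (mod 616) write t = 131 + 616s. Substituting into t ≡ 8 (mod 9) gives 616s ≡ 3 (mod 9), and since 4⁻¹ ≡ 7 (mod 9), s ≡ 3. Hence t ≡ 131 + 616·3 = 1979 (mod 5544).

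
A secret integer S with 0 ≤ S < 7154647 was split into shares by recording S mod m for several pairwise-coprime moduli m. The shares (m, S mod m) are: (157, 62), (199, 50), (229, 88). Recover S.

From S ≡ 62 (mod 157) write S = 62 + 157t. Substituting into S ≡ 50 (mod 199) gives 157t ≡ 187 (mod 199), and since 157⁻¹ ≡ 90 (mod 199), t ≡ 114. Hence S ≡ 62 + 157·114 = 17960 (mod 31243).
From S ≡ 17960 (mod 31243) write S = 17960 + 31243t. Substituting into S ≡ 88 (mod 229) gives 31243t ≡ 219 (mod 229), and since 99⁻¹ ≡ 192 (mod 229), t ≡ 141. Hence S ≡ 17960 + 31243·141 = 4423223 (mod 7154647).

4423223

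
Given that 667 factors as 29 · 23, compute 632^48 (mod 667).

82

Mod 29: 632 ≡ 23; by Fermat, exponent reduces to 48 mod 28 = 20; 23^20 ≡ 24 (mod 29).
Mod 23: 632 ≡ 11; by Fermat, exponent reduces to 48 mod 22 = 4; 11^4 ≡ 13 (mod 23).
Combine by CRT: x ≡ 24 (mod 29), x ≡ 13 (mod 23) ⇒ x ≡ 82 (mod 667).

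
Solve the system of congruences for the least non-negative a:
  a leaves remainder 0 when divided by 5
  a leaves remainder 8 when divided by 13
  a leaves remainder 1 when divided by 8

Combine the congruences pairwise.
From a ≡ 0 (mod 5) write a = 0 + 5t. Substituting into a ≡ 8 (mod 13) gives 5t ≡ 8 (mod 13), and since 5⁻¹ ≡ 8 (mod 13), t ≡ 12. Hence a ≡ 0 + 5·12 = 60 (mod 65).
From a ≡ 60 (mod 65) write a = 60 + 65t. Substituting into a ≡ 1 (mod 8) gives 65t ≡ 5 (mod 8), and since 1⁻¹ ≡ 1 (mod 8), t ≡ 5. Hence a ≡ 60 + 65·5 = 385 (mod 520).

385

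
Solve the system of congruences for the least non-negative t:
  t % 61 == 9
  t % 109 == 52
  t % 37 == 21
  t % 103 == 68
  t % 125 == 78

Combine the congruences pairwise.
From t ≡ 9 (mod 61) write t = 9 + 61s. Substituting into t ≡ 52 (mod 109) gives 61s ≡ 43 (mod 109), and since 61⁻¹ ≡ 84 (mod 109), s ≡ 15. Hence t ≡ 9 + 61·15 = 924 (mod 6649).
From t ≡ 924 (mod 6649) write t = 924 + 6649s. Substituting into t ≡ 21 (mod 37) gives 6649s ≡ 22 (mod 37), and since 26⁻¹ ≡ 10 (mod 37), s ≡ 35. Hence t ≡ 924 + 6649·35 = 233639 (mod 246013).
From t ≡ 233639 (mod 246013) write t = 233639 + 246013s. Substituting into t ≡ 68 (mod 103) gives 246013s ≡ 33 (mod 103), and since 49⁻¹ ≡ 82 (mod 103), s ≡ 28. Hence t ≡ 233639 + 246013·28 = 7122003 (mod 25339339).
From t ≡ 7122003 (mod 25339339) write t = 7122003 + 25339339s. Substituting into t ≡ 78 (mod 125) gives 25339339s ≡ 75 (mod 125), and since 89⁻¹ ≡ 59 (mod 125), s ≡ 50. Hence t ≡ 7122003 + 25339339·50 = 1274088953 (mod 3167417375).

1274088953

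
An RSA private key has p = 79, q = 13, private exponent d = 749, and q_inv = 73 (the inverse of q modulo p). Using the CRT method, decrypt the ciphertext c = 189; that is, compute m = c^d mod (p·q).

674

d_p = d mod (p−1) = 749 mod 78 = 47; d_q = d mod (q−1) = 5.
m₁ = c^(d_p) mod p: c ≡ 31 (mod 79), and 31^47 mod 79 = 42.
m₂ = c^(d_q) mod q: c ≡ 7 (mod 13), and 7^5 mod 13 = 11.
h = q_inv·(m₁ − m₂) mod p = 73·(42 − 11) mod 79 = 51.
m = m₂ + h·q = 11 + 51·13 = 674.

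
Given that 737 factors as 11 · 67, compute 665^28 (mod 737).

81

Mod 11: 665 ≡ 5; by Fermat, exponent reduces to 28 mod 10 = 8; 5^8 ≡ 4 (mod 11).
Mod 67: 665 ≡ 62; 62^28 ≡ 14 (mod 67).
Combine by CRT: x ≡ 4 (mod 11), x ≡ 14 (mod 67) ⇒ x ≡ 81 (mod 737).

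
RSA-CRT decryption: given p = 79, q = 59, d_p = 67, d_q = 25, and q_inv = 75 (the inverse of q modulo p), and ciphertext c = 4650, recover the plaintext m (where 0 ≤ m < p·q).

m₁ = c^(d_p) mod p: c ≡ 68 (mod 79), and 68^67 mod 79 = 60.
m₂ = c^(d_q) mod q: c ≡ 48 (mod 59), and 48^25 mod 59 = 46.
h = q_inv·(m₁ − m₂) mod p = 75·(60 − 46) mod 79 = 23.
m = m₂ + h·q = 46 + 23·59 = 1403.

1403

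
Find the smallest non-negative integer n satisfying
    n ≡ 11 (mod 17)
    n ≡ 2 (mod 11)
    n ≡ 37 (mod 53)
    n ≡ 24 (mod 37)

From n ≡ 11 (mod 17) write n = 11 + 17t. Substituting into n ≡ 2 (mod 11) gives 17t ≡ 2 (mod 11), and since 6⁻¹ ≡ 2 (mod 11), t ≡ 4. Hence n ≡ 11 + 17·4 = 79 (mod 187).
From n ≡ 79 (mod 187) write n = 79 + 187t. Substituting into n ≡ 37 (mod 53) gives 187t ≡ 11 (mod 53), and since 28⁻¹ ≡ 36 (mod 53), t ≡ 25. Hence n ≡ 79 + 187·25 = 4754 (mod 9911).
From n ≡ 4754 (mod 9911) write n = 4754 + 9911t. Substituting into n ≡ 24 (mod 37) gives 9911t ≡ 6 (mod 37), and since 32⁻¹ ≡ 22 (mod 37), t ≡ 21. Hence n ≡ 4754 + 9911·21 = 212885 (mod 366707).

212885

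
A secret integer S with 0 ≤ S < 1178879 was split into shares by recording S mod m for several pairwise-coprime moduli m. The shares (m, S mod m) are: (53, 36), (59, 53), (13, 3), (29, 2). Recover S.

888475

The moduli are pairwise coprime; N = 53·59·13·29 = 1178879.
N/53 = 22243; 22243 ≡ 36 (mod 53); 36·28 ≡ 1, so inverse 28.
N/59 = 19981; 19981 ≡ 39 (mod 59); 39·56 ≡ 1, so inverse 56.
N/13 = 90683; 90683 ≡ 8 (mod 13); 8·5 ≡ 1, so inverse 5.
N/29 = 40651; 40651 ≡ 22 (mod 29); 22·4 ≡ 1, so inverse 4.
S ≡ 36·22243·28 + 53·19981·56 + 3·90683·5 + 2·40651·4 = 83410005.
83410005 mod 1178879 = 888475.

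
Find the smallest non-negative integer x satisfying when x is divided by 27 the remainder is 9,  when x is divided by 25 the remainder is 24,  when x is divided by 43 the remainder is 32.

The moduli are pairwise coprime; N = 27·25·43 = 29025.
N/27 = 1075; 1075 ≡ 22 (mod 27); 22·16 ≡ 1, so inverse 16.
N/25 = 1161; 1161 ≡ 11 (mod 25); 11·16 ≡ 1, so inverse 16.
N/43 = 675; 675 ≡ 30 (mod 43); 30·33 ≡ 1, so inverse 33.
x ≡ 9·1075·16 + 24·1161·16 + 32·675·33 = 1313424.
1313424 mod 29025 = 7299.

7299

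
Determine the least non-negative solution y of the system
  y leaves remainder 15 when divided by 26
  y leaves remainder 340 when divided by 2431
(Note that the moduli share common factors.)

gcd(26, 2431) = 13 and 13 | (340 − 15), so the pair is consistent; merging gives y ≡ 2771 (mod 4862), where 4862 = lcm(26, 2431).
The solution is unique modulo lcm(26, 2431) = 4862.

2771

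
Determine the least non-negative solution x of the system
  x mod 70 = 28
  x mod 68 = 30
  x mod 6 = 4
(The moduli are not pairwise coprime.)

Combine the congruences pairwise.
gcd(70, 68) = 2 and 2 | (30 − 28), so the pair is consistent; merging gives x ≡ 98 (mod 2380), where 2380 = lcm(70, 68).
gcd(2380, 6) = 2 and 2 | (4 − 98), so the pair is consistent; merging gives x ≡ 4858 (mod 7140), where 7140 = lcm(2380, 6).
The solution is unique modulo lcm(70, 68, 6) = 7140.

4858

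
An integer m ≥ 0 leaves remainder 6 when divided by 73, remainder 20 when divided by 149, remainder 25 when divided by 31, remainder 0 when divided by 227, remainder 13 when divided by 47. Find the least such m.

3070627184

The moduli are pairwise coprime; N = 73·149·31·227·47 = 3597448103.
N/73 = 49280111; 49280111 ≡ 1 (mod 73), inverse 1.
N/149 = 24143947; 24143947 ≡ 136 (mod 149); 136·126 ≡ 1, so inverse 126.
N/31 = 116046713; 116046713 ≡ 11 (mod 31); 11·17 ≡ 1, so inverse 17.
N/227 = 15847789; 15847789 ≡ 11 (mod 227); 11·62 ≡ 1, so inverse 62.
N/47 = 76541449; 76541449 ≡ 22 (mod 47); 22·15 ≡ 1, so inverse 15.
m ≡ 6·49280111·1 + 20·24143947·126 + 25·116046713·17 + 0·15847789·62 + 13·76541449·15 = 125383862686.
125383862686 mod 3597448103 = 3070627184.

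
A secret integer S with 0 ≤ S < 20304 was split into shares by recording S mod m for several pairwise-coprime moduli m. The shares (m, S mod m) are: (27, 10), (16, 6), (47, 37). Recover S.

16534

From S ≡ 10 (mod 27) write S = 10 + 27t. Substituting into S ≡ 6 (mod 16) gives 27t ≡ 12 (mod 16), and since 11⁻¹ ≡ 3 (mod 16), t ≡ 4. Hence S ≡ 10 + 27·4 = 118 (mod 432).
From S ≡ 118 (mod 432) write S = 118 + 432t. Substituting into S ≡ 37 (mod 47) gives 432t ≡ 13 (mod 47), and since 9⁻¹ ≡ 21 (mod 47), t ≡ 38. Hence S ≡ 118 + 432·38 = 16534 (mod 20304).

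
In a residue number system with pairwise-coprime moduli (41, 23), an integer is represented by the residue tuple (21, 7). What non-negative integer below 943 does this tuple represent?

513

From x ≡ 21 (mod 41) write x = 21 + 41t. Substituting into x ≡ 7 (mod 23) gives 41t ≡ 9 (mod 23), and since 18⁻¹ ≡ 9 (mod 23), t ≡ 12. Hence x ≡ 21 + 41·12 = 513 (mod 943).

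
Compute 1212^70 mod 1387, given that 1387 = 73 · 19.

25

Mod 73: 1212 ≡ 44; 44^70 ≡ 25 (mod 73).
Mod 19: 1212 ≡ 15; by Fermat, exponent reduces to 70 mod 18 = 16; 15^16 ≡ 6 (mod 19).
Combine by CRT: x ≡ 25 (mod 73), x ≡ 6 (mod 19) ⇒ x ≡ 25 (mod 1387).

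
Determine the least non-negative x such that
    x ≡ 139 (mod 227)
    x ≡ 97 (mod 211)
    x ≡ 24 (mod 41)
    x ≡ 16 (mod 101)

From x ≡ 139 (mod 227) write x = 139 + 227t. Substituting into x ≡ 97 (mod 211) gives 227t ≡ 169 (mod 211), and since 16⁻¹ ≡ 66 (mod 211), t ≡ 182. Hence x ≡ 139 + 227·182 = 41453 (mod 47897).
From x ≡ 41453 (mod 47897) write x = 41453 + 47897t. Substituting into x ≡ 24 (mod 41) gives 47897t ≡ 22 (mod 41), and since 9⁻¹ ≡ 32 (mod 41), t ≡ 7. Hence x ≡ 41453 + 47897·7 = 376732 (mod 1963777).
From x ≡ 376732 (mod 1963777) write x = 376732 + 1963777t. Substituting into x ≡ 16 (mod 101) gives 1963777t ≡ 14 (mod 101), and since 34⁻¹ ≡ 3 (mod 101), t ≡ 42. Hence x ≡ 376732 + 1963777·42 = 82855366 (mod 198341477).

82855366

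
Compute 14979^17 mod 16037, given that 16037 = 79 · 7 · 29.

2512

Mod 79: 14979 ≡ 48; 48^17 ≡ 63 (mod 79).
Mod 7: 14979 ≡ 6; by Fermat, exponent reduces to 17 mod 6 = 5; 6^5 ≡ 6 (mod 7).
Mod 29: 14979 ≡ 15; 15^17 ≡ 18 (mod 29).
Combine by CRT: x ≡ 63 (mod 79), x ≡ 6 (mod 7), x ≡ 18 (mod 29) ⇒ x ≡ 2512 (mod 16037).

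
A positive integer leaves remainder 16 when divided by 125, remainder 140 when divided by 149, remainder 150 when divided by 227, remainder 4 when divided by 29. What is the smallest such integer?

The moduli are pairwise coprime; N = 125·149·227·29 = 122608375.
N/125 = 980867; 980867 ≡ 117 (mod 125); 117·78 ≡ 1, so inverse 78.
N/149 = 822875; 822875 ≡ 97 (mod 149); 97·106 ≡ 1, so inverse 106.
N/227 = 540125; 540125 ≡ 92 (mod 227); 92·190 ≡ 1, so inverse 190.
N/29 = 4227875; 4227875 ≡ 23 (mod 29); 23·24 ≡ 1, so inverse 24.
t ≡ 16·980867·78 + 140·822875·106 + 150·540125·190 + 4·4227875·24 = 29235025516.
29235025516 mod 122608375 = 54232266.

54232266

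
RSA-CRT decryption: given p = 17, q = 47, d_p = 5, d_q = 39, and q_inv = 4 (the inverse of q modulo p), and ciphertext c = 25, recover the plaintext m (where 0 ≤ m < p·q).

383

m₁ = c^(d_p) mod p: c ≡ 8 (mod 17), and 8^5 mod 17 = 9.
m₂ = c^(d_q) mod q: c ≡ 25 (mod 47), and 25^39 mod 47 = 7.
h = q_inv·(m₁ − m₂) mod p = 4·(9 − 7) mod 17 = 8.
m = m₂ + h·q = 7 + 8·47 = 383.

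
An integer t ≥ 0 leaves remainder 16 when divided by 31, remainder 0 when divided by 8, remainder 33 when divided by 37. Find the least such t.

5472

The moduli are pairwise coprime; N = 31·8·37 = 9176.
N/31 = 296; 296 ≡ 17 (mod 31); 17·11 ≡ 1, so inverse 11.
N/8 = 1147; 1147 ≡ 3 (mod 8); 3·3 ≡ 1, so inverse 3.
N/37 = 248; 248 ≡ 26 (mod 37); 26·10 ≡ 1, so inverse 10.
t ≡ 16·296·11 + 0·1147·3 + 33·248·10 = 133936.
133936 mod 9176 = 5472.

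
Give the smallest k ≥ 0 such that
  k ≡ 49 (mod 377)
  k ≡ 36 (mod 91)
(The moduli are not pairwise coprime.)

2311

Combine the congruences pairwise.
gcd(377, 91) = 13 and 13 | (36 − 49), so the pair is consistent; merging gives k ≡ 2311 (mod 2639), where 2639 = lcm(377, 91).
The solution is unique modulo lcm(377, 91) = 2639.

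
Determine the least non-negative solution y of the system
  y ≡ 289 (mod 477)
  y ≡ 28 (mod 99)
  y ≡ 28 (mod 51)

Combine the congruences pairwise.
gcd(477, 99) = 9 and 9 | (28 − 289), so the pair is consistent; merging gives y ≡ 4582 (mod 5247), where 5247 = lcm(477, 99).
gcd(5247, 51) = 3 and 3 | (28 − 4582), so the pair is consistent; merging gives y ≡ 62299 (mod 89199), where 89199 = lcm(5247, 51).
The solution is unique modulo lcm(477, 99, 51) = 89199.

62299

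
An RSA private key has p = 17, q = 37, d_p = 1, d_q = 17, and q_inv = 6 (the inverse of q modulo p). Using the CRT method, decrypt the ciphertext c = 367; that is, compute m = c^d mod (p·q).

197

m₁ = c^(d_p) mod p: c ≡ 10 (mod 17), and 10^1 mod 17 = 10.
m₂ = c^(d_q) mod q: c ≡ 34 (mod 37), and 34^17 mod 37 = 12.
h = q_inv·(m₁ − m₂) mod p = 6·(10 − 12) mod 17 = 5.
m = m₂ + h·q = 12 + 5·37 = 197.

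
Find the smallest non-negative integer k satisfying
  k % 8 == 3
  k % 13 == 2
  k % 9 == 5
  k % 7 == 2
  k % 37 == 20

The moduli are pairwise coprime; N = 8·13·9·7·37 = 242424.
N/8 = 30303; 30303 ≡ 7 (mod 8); 7·7 ≡ 1, so inverse 7.
N/13 = 18648; 18648 ≡ 6 (mod 13); 6·11 ≡ 1, so inverse 11.
N/9 = 26936; 26936 ≡ 8 (mod 9); 8·8 ≡ 1, so inverse 8.
N/7 = 34632; 34632 ≡ 3 (mod 7); 3·5 ≡ 1, so inverse 5.
N/37 = 6552; 6552 ≡ 3 (mod 37); 3·25 ≡ 1, so inverse 25.
k ≡ 3·30303·7 + 2·18648·11 + 5·26936·8 + 2·34632·5 + 20·6552·25 = 5746379.
5746379 mod 242424 = 170627.

170627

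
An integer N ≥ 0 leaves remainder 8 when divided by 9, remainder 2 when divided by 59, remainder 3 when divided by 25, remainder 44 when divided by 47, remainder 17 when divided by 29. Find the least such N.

267803

Combine the congruences pairwise.
From N ≡ 8 (mod 9) write N = 8 + 9t. Substituting into N ≡ 2 (mod 59) gives 9t ≡ 53 (mod 59), and since 9⁻¹ ≡ 46 (mod 59), t ≡ 19. Hence N ≡ 8 + 9·19 = 179 (mod 531).
From N ≡ 179 (mod 531) write N = 179 + 531t. Substituting into N ≡ 3 (mod 25) gives 531t ≡ 24 (mod 25), and since 6⁻¹ ≡ 21 (mod 25), t ≡ 4. Hence N ≡ 179 + 531·4 = 2303 (mod 13275).
From N ≡ 2303 (mod 13275) write N = 2303 + 13275t. Substituting into N ≡ 44 (mod 47) gives 13275t ≡ 44 (mod 47), and since 21⁻¹ ≡ 9 (mod 47), t ≡ 20. Hence N ≡ 2303 + 13275·20 = 267803 (mod 623925).
From N ≡ 267803 (mod 623925) write N = 267803 + 623925t. Substituting into N ≡ 17 (mod 29) gives 623925t ≡ 0 (mod 29), and since 19⁻¹ ≡ 26 (mod 29), t ≡ 0. Hence N ≡ 267803 + 623925·0 = 267803 (mod 18093825).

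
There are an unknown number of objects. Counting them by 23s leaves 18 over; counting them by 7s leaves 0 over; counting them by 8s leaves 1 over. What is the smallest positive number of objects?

777

The moduli are pairwise coprime; M = 23·7·8 = 1288.
M/23 = 56; 56 ≡ 10 (mod 23); 10·7 ≡ 1, so inverse 7.
M/7 = 184; 184 ≡ 2 (mod 7); 2·4 ≡ 1, so inverse 4.
M/8 = 161; 161 ≡ 1 (mod 8), inverse 1.
N ≡ 18·56·7 + 0·184·4 + 1·161·1 = 7217.
7217 mod 1288 = 777.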